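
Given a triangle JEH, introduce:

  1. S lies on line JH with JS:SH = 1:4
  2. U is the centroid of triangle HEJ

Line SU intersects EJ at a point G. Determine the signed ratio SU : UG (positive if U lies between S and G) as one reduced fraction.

SU:UG = -2/5

Choose coordinates J = (0, 0), E = (1, 0), H = (0, 1).
1. S lies on line JH with JS:SH = 1:4 ⇒ S = (0, 1/5)
2. U is the centroid of triangle HEJ ⇒ U = (1/3, 1/3)
line SU meets EJ at G = (-1/2, 0)
U = S + t·(G−S) with t = -2/3, so SU:UG = -2/3:5/3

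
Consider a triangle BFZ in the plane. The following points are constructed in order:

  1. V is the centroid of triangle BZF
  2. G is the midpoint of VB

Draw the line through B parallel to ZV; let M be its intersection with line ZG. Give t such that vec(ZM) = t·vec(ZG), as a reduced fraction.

Choose coordinates B = (0, 0), F = (1, 0), Z = (0, 1).
1. V is the centroid of triangle BZF ⇒ V = (1/3, 1/3)
2. G is the midpoint of VB ⇒ G = (1/6, 1/6)
through B parallel to ZV: direction (1/3, -2/3); meets ZG at M = (1/3, -2/3)
M = Z + t·(G−Z) with t = 2

t = 2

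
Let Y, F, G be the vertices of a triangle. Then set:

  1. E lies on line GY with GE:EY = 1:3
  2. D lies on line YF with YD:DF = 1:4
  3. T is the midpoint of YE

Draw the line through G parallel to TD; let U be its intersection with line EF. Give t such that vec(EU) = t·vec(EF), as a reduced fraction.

t = 2/9

Work in coordinates with Y = (0, 0), F = (1, 0), G = (0, 1).
1. E lies on line GY with GE:EY = 1:3 ⇒ E = (0, 3/4)
2. D lies on line YF with YD:DF = 1:4 ⇒ D = (1/5, 0)
3. T is the midpoint of YE ⇒ T = (0, 3/8)
through G parallel to TD: direction (1/5, -3/8); meets EF at U = (2/9, 7/12)
U = E + t·(F−E) with t = 2/9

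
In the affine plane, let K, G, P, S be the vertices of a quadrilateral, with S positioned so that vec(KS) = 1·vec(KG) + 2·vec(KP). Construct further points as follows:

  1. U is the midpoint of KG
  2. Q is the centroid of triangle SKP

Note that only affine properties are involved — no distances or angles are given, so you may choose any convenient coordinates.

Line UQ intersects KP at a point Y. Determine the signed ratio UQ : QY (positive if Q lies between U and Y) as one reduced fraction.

Choose coordinates K = (0, 0), G = (1, 0), P = (0, 1), S = (1, 2).
1. U is the midpoint of KG ⇒ U = (1/2, 0)
2. Q is the centroid of triangle SKP ⇒ Q = (1/3, 1)
line UQ meets KP at Y = (0, 3)
Q = U + t·(Y−U) with t = 1/3, so UQ:QY = 1/3:2/3

UQ:QY = 1/2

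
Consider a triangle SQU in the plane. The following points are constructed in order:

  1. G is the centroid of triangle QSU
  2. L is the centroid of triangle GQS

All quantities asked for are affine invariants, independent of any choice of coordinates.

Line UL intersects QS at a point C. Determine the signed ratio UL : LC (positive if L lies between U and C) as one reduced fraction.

UL:LC = 8

Choose coordinates S = (0, 0), Q = (1, 0), U = (0, 1).
1. G is the centroid of triangle QSU ⇒ G = (1/3, 1/3)
2. L is the centroid of triangle GQS ⇒ L = (4/9, 1/9)
line UL meets QS at C = (1/2, 0)
L = U + t·(C−U) with t = 8/9, so UL:LC = 8/9:1/9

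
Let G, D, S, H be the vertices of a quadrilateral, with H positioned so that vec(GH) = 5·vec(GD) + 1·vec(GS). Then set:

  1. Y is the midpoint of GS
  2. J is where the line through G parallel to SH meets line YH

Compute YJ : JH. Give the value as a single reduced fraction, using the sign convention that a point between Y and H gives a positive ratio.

YJ:JH = -1/2

Set G = (0, 0), D = (1, 0), S = (0, 1), H = (5, 1); any affine frame gives the same invariant.
1. Y is the midpoint of GS ⇒ Y = (0, 1/2)
2. J is where the line through G parallel to SH meets line YH ⇒ J = (-5, 0)
J = Y + t·(H−Y) with t = -1, so YJ:JH = t:(1−t) = -1:2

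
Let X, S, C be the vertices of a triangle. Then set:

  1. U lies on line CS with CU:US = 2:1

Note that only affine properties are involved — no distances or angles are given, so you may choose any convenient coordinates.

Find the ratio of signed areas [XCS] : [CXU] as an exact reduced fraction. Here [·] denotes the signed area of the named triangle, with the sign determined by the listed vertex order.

[XCS]:[CXU] = -3/2

Choose coordinates X = (0, 0), S = (1, 0), C = (0, 1).
1. U lies on line CS with CU:US = 2:1 ⇒ U = (2/3, 1/3)
2·[XCS] = -1, 2·[CXU] = 2/3
[XCS]:[CXU] = -1:2/3 = -3/2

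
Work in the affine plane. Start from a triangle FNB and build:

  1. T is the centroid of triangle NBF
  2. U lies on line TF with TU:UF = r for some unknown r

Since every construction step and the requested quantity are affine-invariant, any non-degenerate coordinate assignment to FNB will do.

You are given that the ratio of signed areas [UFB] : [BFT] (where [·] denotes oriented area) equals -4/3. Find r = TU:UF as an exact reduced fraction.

r = -1/4

Set F = (0, 0), N = (1, 0), B = (0, 1); any affine frame gives the same invariant.
1. T is the centroid of triangle NBF ⇒ T = (1/3, 1/3)
2. With TU:UF = r, write λ = r/(r+1) so U = T + λ·(F−T); U is affine-linear in λ
Every point depending on U is an affine combination of U and λ-independent points, so each such coordinate is linear in λ; the λ² term in each signed area is a multiple of (F−T)×(F−T) = 0, so 2·[UFB] and 2·[BFT] are each linear in λ. Evaluating at λ=0 and λ=1:
  2·[UFB] = 1/3·λ − 1/3,   2·[BFT] = 1/3
So [UFB]:[BFT] = (1/3·λ − 1/3) / (1/3). Setting this equal to -4/3:
  1/3·λ − 1/3 = -4/3·(1/3)  ⇒  λ = -1/3
Then r = λ/(1−λ) = (-1/3)/(4/3) = -1/4. Check: with r = -1/4, U = (4/9, 4/9) and [UFB]:[BFT] = -4/3 as required.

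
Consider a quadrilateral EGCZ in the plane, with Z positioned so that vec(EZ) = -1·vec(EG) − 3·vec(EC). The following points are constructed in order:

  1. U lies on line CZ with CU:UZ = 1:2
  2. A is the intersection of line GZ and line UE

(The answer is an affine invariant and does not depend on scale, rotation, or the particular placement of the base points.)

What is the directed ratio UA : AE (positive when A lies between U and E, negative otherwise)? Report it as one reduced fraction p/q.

UA:AE = -10/9

Choose coordinates E = (0, 0), G = (1, 0), C = (0, 1), Z = (-1, -3).
1. U lies on line CZ with CU:UZ = 1:2 ⇒ U = (-1/3, -1/3)
2. A is the intersection of line GZ and line UE ⇒ A = (3, 3)
A = U + t·(E−U) with t = 10, so UA:AE = t:(1−t) = 10:-9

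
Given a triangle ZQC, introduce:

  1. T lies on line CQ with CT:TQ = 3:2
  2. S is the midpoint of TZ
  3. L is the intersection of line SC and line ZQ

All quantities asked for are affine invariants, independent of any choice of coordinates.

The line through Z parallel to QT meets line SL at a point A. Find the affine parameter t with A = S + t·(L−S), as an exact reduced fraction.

t = 4

Work in coordinates with Z = (0, 0), Q = (1, 0), C = (0, 1).
1. T lies on line CQ with CT:TQ = 3:2 ⇒ T = (3/5, 2/5)
2. S is the midpoint of TZ ⇒ S = (3/10, 1/5)
3. L is the intersection of line SC and line ZQ ⇒ L = (3/8, 0)
through Z parallel to QT: direction (-2/5, 2/5); meets SL at A = (3/5, -3/5)
A = S + t·(L−S) with t = 4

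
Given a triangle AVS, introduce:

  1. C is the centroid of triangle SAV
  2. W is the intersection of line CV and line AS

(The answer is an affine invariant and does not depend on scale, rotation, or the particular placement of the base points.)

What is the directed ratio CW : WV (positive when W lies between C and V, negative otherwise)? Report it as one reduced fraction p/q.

Choose coordinates A = (0, 0), V = (1, 0), S = (0, 1).
1. C is the centroid of triangle SAV ⇒ C = (1/3, 1/3)
2. W is the intersection of line CV and line AS ⇒ W = (0, 1/2)
W = C + t·(V−C) with t = -1/2, so CW:WV = t:(1−t) = -1/2:3/2

CW:WV = -1/3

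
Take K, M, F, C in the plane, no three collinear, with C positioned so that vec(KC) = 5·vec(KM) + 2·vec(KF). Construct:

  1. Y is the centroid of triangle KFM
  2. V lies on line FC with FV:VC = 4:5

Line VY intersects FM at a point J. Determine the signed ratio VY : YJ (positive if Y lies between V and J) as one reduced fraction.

VY:YJ = -9

Assign K = (0, 0), M = (1, 0), F = (0, 1), C = (5, 2) — the answer is frame-independent, so this choice is without loss of generality.
1. Y is the centroid of triangle KFM ⇒ Y = (1/3, 1/3)
2. V lies on line FC with FV:VC = 4:5 ⇒ V = (20/9, 13/9)
line VY meets FM at J = (44/81, 37/81)
Y = V + t·(J−V) with t = 9/8, so VY:YJ = 9/8:-1/8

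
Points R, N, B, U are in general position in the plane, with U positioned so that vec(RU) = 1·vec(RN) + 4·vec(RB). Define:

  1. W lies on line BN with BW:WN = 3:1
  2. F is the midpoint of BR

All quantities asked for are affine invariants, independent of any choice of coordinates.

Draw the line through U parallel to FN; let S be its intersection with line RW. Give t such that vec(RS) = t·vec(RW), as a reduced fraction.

t = 36/5

Work in coordinates with R = (0, 0), N = (1, 0), B = (0, 1), U = (1, 4).
1. W lies on line BN with BW:WN = 3:1 ⇒ W = (3/4, 1/4)
2. F is the midpoint of BR ⇒ F = (0, 1/2)
through U parallel to FN: direction (1, -1/2); meets RW at S = (27/5, 9/5)
S = R + t·(W−R) with t = 36/5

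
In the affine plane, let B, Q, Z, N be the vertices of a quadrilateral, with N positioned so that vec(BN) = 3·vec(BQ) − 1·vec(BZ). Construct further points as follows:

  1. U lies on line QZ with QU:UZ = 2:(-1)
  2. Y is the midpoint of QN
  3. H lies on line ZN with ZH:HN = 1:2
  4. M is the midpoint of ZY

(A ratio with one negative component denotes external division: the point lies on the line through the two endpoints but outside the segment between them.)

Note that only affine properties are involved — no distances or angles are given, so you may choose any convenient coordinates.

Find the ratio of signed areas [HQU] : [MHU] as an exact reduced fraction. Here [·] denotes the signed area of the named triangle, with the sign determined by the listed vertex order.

Choose coordinates B = (0, 0), Q = (1, 0), Z = (0, 1), N = (3, -1).
1. U lies on line QZ with QU:UZ = 2:(-1) ⇒ U = (-1, 2)
2. Y is the midpoint of QN ⇒ Y = (2, -1/2)
3. H lies on line ZN with ZH:HN = 1:2 ⇒ H = (1, 1/3)
4. M is the midpoint of ZY ⇒ M = (1, 1/4)
2·[HQU] = -2/3, 2·[MHU] = 1/6
[HQU]:[MHU] = -2/3:1/6 = -4

[HQU]:[MHU] = -4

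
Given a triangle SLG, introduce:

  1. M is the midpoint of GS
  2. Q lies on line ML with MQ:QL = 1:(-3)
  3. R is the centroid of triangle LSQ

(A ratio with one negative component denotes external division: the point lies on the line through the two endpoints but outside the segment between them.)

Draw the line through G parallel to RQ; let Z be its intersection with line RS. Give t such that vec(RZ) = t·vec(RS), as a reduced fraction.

t = -5/3

Choose coordinates S = (0, 0), L = (1, 0), G = (0, 1).
1. M is the midpoint of GS ⇒ M = (0, 1/2)
2. Q lies on line ML with MQ:QL = 1:(-3) ⇒ Q = (-1/2, 3/4)
3. R is the centroid of triangle LSQ ⇒ R = (1/6, 1/4)
through G parallel to RQ: direction (-2/3, 1/2); meets RS at Z = (4/9, 2/3)
Z = R + t·(S−R) with t = -5/3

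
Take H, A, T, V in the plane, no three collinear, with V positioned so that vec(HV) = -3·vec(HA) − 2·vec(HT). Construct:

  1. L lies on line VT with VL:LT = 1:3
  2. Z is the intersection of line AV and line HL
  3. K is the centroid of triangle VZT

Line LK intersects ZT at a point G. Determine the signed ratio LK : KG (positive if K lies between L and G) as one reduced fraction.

Assign H = (0, 0), A = (1, 0), T = (0, 1), V = (-3, -2) — the answer is frame-independent, so this choice is without loss of generality.
1. L lies on line VT with VL:LT = 1:3 ⇒ L = (-9/4, -5/4)
2. Z is the intersection of line AV and line HL ⇒ Z = (-9, -5)
3. K is the centroid of triangle VZT ⇒ K = (-4, -2)
line LK meets ZT at G = (-27/5, -13/5)
K = L + t·(G−L) with t = 5/9, so LK:KG = 5/9:4/9

LK:KG = 5/4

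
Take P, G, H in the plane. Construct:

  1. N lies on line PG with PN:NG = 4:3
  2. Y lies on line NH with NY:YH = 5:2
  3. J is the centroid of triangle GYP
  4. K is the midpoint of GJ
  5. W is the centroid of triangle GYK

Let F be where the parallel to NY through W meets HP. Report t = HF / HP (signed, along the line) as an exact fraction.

t = -13/36

Set P = (0, 0), G = (1, 0), H = (0, 1); any affine frame gives the same invariant.
1. N lies on line PG with PN:NG = 4:3 ⇒ N = (4/7, 0)
2. Y lies on line NH with NY:YH = 5:2 ⇒ Y = (8/49, 5/7)
3. J is the centroid of triangle GYP ⇒ J = (19/49, 5/21)
4. K is the midpoint of GJ ⇒ K = (34/49, 5/42)
5. W is the centroid of triangle GYK ⇒ W = (13/21, 5/18)
through W parallel to NY: direction (-20/49, 5/7); meets HP at F = (0, 49/36)
F = H + t·(P−H) with t = -13/36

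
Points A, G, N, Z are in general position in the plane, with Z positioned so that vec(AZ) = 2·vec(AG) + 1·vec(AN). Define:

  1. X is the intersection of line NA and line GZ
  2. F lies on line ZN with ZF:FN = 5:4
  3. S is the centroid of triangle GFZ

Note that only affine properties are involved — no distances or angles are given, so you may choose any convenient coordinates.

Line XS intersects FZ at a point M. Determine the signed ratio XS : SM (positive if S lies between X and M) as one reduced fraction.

Set A = (0, 0), G = (1, 0), N = (0, 1), Z = (2, 1); any affine frame gives the same invariant.
1. X is the intersection of line NA and line GZ ⇒ X = (0, -1)
2. F lies on line ZN with ZF:FN = 5:4 ⇒ F = (8/9, 1)
3. S is the centroid of triangle GFZ ⇒ S = (35/27, 2/3)
line XS meets FZ at M = (14/9, 1)
S = X + t·(M−X) with t = 5/6, so XS:SM = 5/6:1/6

XS:SM = 5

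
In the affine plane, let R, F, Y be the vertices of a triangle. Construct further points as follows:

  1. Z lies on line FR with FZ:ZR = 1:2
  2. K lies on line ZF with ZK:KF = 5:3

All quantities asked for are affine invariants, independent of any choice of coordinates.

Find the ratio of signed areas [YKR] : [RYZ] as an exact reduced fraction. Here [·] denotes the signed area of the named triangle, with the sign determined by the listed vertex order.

Set R = (0, 0), F = (1, 0), Y = (0, 1); any affine frame gives the same invariant.
1. Z lies on line FR with FZ:ZR = 1:2 ⇒ Z = (2/3, 0)
2. K lies on line ZF with ZK:KF = 5:3 ⇒ K = (7/8, 0)
2·[YKR] = -7/8, 2·[RYZ] = -2/3
[YKR]:[RYZ] = -7/8:-2/3 = 21/16

[YKR]:[RYZ] = 21/16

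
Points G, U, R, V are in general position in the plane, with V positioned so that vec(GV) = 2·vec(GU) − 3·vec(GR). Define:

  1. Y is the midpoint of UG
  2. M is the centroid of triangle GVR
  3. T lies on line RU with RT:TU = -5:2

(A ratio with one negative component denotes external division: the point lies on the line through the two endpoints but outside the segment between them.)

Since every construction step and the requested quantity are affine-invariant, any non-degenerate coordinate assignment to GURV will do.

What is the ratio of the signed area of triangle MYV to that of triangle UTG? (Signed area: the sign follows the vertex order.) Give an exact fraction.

[MYV]:[UTG] = 3/4

Assign G = (0, 0), U = (1, 0), R = (0, 1), V = (2, -3) — the answer is frame-independent, so this choice is without loss of generality.
1. Y is the midpoint of UG ⇒ Y = (1/2, 0)
2. M is the centroid of triangle GVR ⇒ M = (2/3, -2/3)
3. T lies on line RU with RT:TU = -5:2 ⇒ T = (5/3, -2/3)
2·[MYV] = -1/2, 2·[UTG] = -2/3
[MYV]:[UTG] = -1/2:-2/3 = 3/4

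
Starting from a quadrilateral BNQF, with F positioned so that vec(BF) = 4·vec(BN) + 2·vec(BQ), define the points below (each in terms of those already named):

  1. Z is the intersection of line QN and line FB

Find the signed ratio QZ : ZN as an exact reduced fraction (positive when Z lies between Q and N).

Assign B = (0, 0), N = (1, 0), Q = (0, 1), F = (4, 2) — the answer is frame-independent, so this choice is without loss of generality.
1. Z is the intersection of line QN and line FB ⇒ Z = (2/3, 1/3)
Z = Q + t·(N−Q) with t = 2/3, so QZ:ZN = t:(1−t) = 2/3:1/3

QZ:ZN = 2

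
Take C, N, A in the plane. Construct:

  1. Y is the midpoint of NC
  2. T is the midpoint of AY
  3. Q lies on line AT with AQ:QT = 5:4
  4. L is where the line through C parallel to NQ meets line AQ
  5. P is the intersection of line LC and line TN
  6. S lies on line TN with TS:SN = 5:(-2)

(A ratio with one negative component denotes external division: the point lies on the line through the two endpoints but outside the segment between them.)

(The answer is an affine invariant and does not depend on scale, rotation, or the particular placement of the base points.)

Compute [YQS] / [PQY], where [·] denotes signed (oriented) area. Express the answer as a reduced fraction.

[YQS]:[PQY] = 10/33

Set C = (0, 0), N = (1, 0), A = (0, 1); any affine frame gives the same invariant.
1. Y is the midpoint of NC ⇒ Y = (1/2, 0)
2. T is the midpoint of AY ⇒ T = (1/4, 1/2)
3. Q lies on line AT with AQ:QT = 5:4 ⇒ Q = (5/36, 13/18)
4. L is where the line through C parallel to NQ meets line AQ ⇒ L = (31/36, -13/18)
5. P is the intersection of line LC and line TN ⇒ P = (-31/8, 13/4)
6. S lies on line TN with TS:SN = 5:(-2) ⇒ S = (3/2, -1/3)
2·[YQS] = -65/108, 2·[PQY] = -143/72
[YQS]:[PQY] = -65/108:-143/72 = 10/33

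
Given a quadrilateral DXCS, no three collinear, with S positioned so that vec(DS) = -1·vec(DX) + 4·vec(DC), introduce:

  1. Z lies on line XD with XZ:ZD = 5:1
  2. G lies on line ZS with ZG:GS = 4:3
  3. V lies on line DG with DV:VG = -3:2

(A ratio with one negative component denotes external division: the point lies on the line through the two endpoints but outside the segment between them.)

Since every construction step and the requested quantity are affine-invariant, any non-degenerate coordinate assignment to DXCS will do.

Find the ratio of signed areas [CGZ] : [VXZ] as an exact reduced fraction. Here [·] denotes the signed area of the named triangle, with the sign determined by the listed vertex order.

[CGZ]:[VXZ] = -1/20

Assign D = (0, 0), X = (1, 0), C = (0, 1), S = (-1, 4) — the answer is frame-independent, so this choice is without loss of generality.
1. Z lies on line XD with XZ:ZD = 5:1 ⇒ Z = (1/6, 0)
2. G lies on line ZS with ZG:GS = 4:3 ⇒ G = (-1/2, 16/7)
3. V lies on line DG with DV:VG = -3:2 ⇒ V = (-3/2, 48/7)
2·[CGZ] = 2/7, 2·[VXZ] = -40/7
[CGZ]:[VXZ] = 2/7:-40/7 = -1/20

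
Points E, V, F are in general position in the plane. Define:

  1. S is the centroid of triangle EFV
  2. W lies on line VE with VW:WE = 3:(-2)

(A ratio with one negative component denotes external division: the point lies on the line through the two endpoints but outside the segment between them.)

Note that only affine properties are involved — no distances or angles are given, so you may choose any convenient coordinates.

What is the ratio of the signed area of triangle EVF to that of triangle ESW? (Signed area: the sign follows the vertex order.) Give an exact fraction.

Choose coordinates E = (0, 0), V = (1, 0), F = (0, 1).
1. S is the centroid of triangle EFV ⇒ S = (1/3, 1/3)
2. W lies on line VE with VW:WE = 3:(-2) ⇒ W = (-2, 0)
2·[EVF] = 1, 2·[ESW] = 2/3
[EVF]:[ESW] = 1:2/3 = 3/2

[EVF]:[ESW] = 3/2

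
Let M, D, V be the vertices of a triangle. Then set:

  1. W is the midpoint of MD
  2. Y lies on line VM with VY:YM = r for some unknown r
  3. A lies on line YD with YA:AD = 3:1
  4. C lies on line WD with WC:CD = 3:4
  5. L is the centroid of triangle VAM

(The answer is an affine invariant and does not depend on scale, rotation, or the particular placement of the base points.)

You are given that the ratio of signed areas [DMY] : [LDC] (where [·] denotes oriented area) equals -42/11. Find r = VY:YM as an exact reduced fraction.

r = -4

Assign M = (0, 0), D = (1, 0), V = (0, 1) — the answer is frame-independent, so this choice is without loss of generality.
1. W is the midpoint of MD ⇒ W = (1/2, 0)
2. With VY:YM = r, write λ = r/(r+1) so Y = V + λ·(M−V); Y is affine-linear in λ
3. A lies on line YD with YA:AD = 3:1 ⇒ A is an affine combination of earlier points and hence also affine-linear in λ
4. C lies on line WD with WC:CD = 3:4 ⇒ C = (5/7, 0)
5. L is the centroid of triangle VAM ⇒ L is an affine combination of earlier points and hence also affine-linear in λ
Every point depending on Y is an affine combination of Y and λ-independent points, so each such coordinate is linear in λ; the λ² term in each signed area is a multiple of (M−V)×(M−V) = 0, so 2·[DMY] and 2·[LDC] are each linear in λ. Evaluating at λ=0 and λ=1:
  2·[DMY] = λ − 1,   2·[LDC] = 1/42·λ − 5/42
So [DMY]:[LDC] = (λ − 1) / (1/42·λ − 5/42). Setting this equal to -42/11:
  λ − 1 = -42/11·(1/42·λ − 5/42)  ⇒  λ = 4/3
Then r = λ/(1−λ) = (4/3)/(-1/3) = -4. Check: with r = -4, Y = (0, -1/3) and [DMY]:[LDC] = -42/11 as required.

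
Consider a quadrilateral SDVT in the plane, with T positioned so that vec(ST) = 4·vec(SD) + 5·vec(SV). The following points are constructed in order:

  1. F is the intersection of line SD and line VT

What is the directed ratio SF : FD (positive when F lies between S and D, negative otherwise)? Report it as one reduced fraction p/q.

SF:FD = -1/2

Work in coordinates with S = (0, 0), D = (1, 0), V = (0, 1), T = (4, 5).
1. F is the intersection of line SD and line VT ⇒ F = (-1, 0)
F = S + t·(D−S) with t = -1, so SF:FD = t:(1−t) = -1:2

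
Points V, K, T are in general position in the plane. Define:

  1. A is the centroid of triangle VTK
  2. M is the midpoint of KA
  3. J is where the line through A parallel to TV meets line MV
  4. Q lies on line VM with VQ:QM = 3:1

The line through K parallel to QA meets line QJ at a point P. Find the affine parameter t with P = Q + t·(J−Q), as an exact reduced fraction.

Work in coordinates with V = (0, 0), K = (1, 0), T = (0, 1).
1. A is the centroid of triangle VTK ⇒ A = (1/3, 1/3)
2. M is the midpoint of KA ⇒ M = (2/3, 1/6)
3. J is where the line through A parallel to TV meets line MV ⇒ J = (1/3, 1/12)
4. Q lies on line VM with VQ:QM = 3:1 ⇒ Q = (1/2, 1/8)
through K parallel to QA: direction (-1/6, 5/24); meets QJ at P = (5/6, 5/24)
P = Q + t·(J−Q) with t = -2

t = -2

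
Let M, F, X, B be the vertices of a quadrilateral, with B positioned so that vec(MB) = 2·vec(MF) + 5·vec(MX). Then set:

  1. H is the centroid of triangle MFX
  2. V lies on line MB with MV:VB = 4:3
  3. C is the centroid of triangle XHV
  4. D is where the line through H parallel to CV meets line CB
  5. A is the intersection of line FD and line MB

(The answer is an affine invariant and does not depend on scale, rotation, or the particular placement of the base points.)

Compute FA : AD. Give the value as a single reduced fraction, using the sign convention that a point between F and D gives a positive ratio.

FA:AD = 135/38

Set M = (0, 0), F = (1, 0), X = (0, 1), B = (2, 5); any affine frame gives the same invariant.
1. H is the centroid of triangle MFX ⇒ H = (1/3, 1/3)
2. V lies on line MB with MV:VB = 4:3 ⇒ V = (8/7, 20/7)
3. C is the centroid of triangle XHV ⇒ C = (31/63, 88/63)
4. D is where the line through H parallel to CV meets line CB ⇒ D = (-2476/567, -5791/567)
5. A is the intersection of line FD and line MB ⇒ A = (-11582/3633, -28955/3633)
A = F + t·(D−F) with t = 135/173, so FA:AD = t:(1−t) = 135/173:38/173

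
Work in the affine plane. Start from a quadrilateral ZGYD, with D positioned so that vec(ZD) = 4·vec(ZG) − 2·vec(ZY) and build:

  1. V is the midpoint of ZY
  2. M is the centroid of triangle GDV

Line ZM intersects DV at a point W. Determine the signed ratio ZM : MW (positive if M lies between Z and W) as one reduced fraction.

Assign Z = (0, 0), G = (1, 0), Y = (0, 1), D = (4, -2) — the answer is frame-independent, so this choice is without loss of generality.
1. V is the midpoint of ZY ⇒ V = (0, 1/2)
2. M is the centroid of triangle GDV ⇒ M = (5/3, -1/2)
line ZM meets DV at W = (20/13, -6/13)
M = Z + t·(W−Z) with t = 13/12, so ZM:MW = 13/12:-1/12

ZM:MW = -13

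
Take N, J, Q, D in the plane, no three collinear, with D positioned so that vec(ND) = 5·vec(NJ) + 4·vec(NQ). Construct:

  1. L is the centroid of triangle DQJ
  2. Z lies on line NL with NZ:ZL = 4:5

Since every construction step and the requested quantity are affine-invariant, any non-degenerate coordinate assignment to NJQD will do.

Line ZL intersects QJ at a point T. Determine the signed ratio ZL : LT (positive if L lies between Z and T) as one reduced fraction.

ZL:LT = -55/72

Choose coordinates N = (0, 0), J = (1, 0), Q = (0, 1), D = (5, 4).
1. L is the centroid of triangle DQJ ⇒ L = (2, 5/3)
2. Z lies on line NL with NZ:ZL = 4:5 ⇒ Z = (8/9, 20/27)
line ZL meets QJ at T = (6/11, 5/11)
L = Z + t·(T−Z) with t = -55/17, so ZL:LT = -55/17:72/17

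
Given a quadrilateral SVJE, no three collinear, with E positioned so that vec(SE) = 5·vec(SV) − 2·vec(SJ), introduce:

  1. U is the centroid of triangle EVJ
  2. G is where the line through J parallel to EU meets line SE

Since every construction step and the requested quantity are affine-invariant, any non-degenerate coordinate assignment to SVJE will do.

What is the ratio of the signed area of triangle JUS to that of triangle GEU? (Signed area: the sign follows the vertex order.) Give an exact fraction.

[JUS]:[GEU] = 3

Set S = (0, 0), V = (1, 0), J = (0, 1), E = (5, -2); any affine frame gives the same invariant.
1. U is the centroid of triangle EVJ ⇒ U = (2, -1/3)
2. G is where the line through J parallel to EU meets line SE ⇒ G = (45/7, -18/7)
2·[JUS] = -2, 2·[GEU] = -2/3
[JUS]:[GEU] = -2:-2/3 = 3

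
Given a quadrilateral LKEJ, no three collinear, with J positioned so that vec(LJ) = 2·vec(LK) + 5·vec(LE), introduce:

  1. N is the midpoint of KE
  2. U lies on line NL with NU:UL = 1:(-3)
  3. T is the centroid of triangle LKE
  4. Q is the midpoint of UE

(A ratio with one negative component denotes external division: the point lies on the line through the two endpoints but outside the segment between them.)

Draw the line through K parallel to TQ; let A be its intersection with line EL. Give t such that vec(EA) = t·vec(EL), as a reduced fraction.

Assign L = (0, 0), K = (1, 0), E = (0, 1), J = (2, 5) — the answer is frame-independent, so this choice is without loss of generality.
1. N is the midpoint of KE ⇒ N = (1/2, 1/2)
2. U lies on line NL with NU:UL = 1:(-3) ⇒ U = (3/4, 3/4)
3. T is the centroid of triangle LKE ⇒ T = (1/3, 1/3)
4. Q is the midpoint of UE ⇒ Q = (3/8, 7/8)
through K parallel to TQ: direction (1/24, 13/24); meets EL at A = (0, -13)
A = E + t·(L−E) with t = 14

t = 14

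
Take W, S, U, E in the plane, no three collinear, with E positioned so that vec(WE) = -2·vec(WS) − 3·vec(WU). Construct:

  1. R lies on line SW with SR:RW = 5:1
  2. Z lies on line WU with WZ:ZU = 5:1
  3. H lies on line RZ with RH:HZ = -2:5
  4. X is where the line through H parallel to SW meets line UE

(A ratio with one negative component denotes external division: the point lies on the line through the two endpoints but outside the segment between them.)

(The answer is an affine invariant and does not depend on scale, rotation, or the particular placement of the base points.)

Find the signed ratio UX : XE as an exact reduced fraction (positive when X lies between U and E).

UX:XE = 7/11

Set W = (0, 0), S = (1, 0), U = (0, 1), E = (-2, -3); any affine frame gives the same invariant.
1. R lies on line SW with SR:RW = 5:1 ⇒ R = (1/6, 0)
2. Z lies on line WU with WZ:ZU = 5:1 ⇒ Z = (0, 5/6)
3. H lies on line RZ with RH:HZ = -2:5 ⇒ H = (5/18, -5/9)
4. X is where the line through H parallel to SW meets line UE ⇒ X = (-7/9, -5/9)
X = U + t·(E−U) with t = 7/18, so UX:XE = t:(1−t) = 7/18:11/18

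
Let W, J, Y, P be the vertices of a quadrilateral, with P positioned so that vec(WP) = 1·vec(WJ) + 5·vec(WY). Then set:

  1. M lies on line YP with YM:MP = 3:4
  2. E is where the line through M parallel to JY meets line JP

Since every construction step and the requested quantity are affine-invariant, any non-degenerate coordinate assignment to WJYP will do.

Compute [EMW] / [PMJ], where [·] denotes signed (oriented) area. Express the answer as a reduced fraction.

[EMW]:[PMJ] = 22/35

Work in coordinates with W = (0, 0), J = (1, 0), Y = (0, 1), P = (1, 5).
1. M lies on line YP with YM:MP = 3:4 ⇒ M = (3/7, 19/7)
2. E is where the line through M parallel to JY meets line JP ⇒ E = (1, 15/7)
2·[EMW] = 88/49, 2·[PMJ] = 20/7
[EMW]:[PMJ] = 88/49:20/7 = 22/35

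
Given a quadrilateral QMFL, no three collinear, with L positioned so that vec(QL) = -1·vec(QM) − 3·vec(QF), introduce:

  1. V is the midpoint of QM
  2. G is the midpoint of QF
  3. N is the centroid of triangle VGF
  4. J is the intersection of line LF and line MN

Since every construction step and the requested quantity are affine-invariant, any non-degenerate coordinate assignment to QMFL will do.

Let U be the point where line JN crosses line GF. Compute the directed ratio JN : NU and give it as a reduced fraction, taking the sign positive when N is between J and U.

JN:NU = -35/23

Choose coordinates Q = (0, 0), M = (1, 0), F = (0, 1), L = (-1, -3).
1. V is the midpoint of QM ⇒ V = (1/2, 0)
2. G is the midpoint of QF ⇒ G = (0, 1/2)
3. N is the centroid of triangle VGF ⇒ N = (1/6, 1/2)
4. J is the intersection of line LF and line MN ⇒ J = (-2/23, 15/23)
line JN meets GF at U = (0, 3/5)
N = J + t·(U−J) with t = 35/12, so JN:NU = 35/12:-23/12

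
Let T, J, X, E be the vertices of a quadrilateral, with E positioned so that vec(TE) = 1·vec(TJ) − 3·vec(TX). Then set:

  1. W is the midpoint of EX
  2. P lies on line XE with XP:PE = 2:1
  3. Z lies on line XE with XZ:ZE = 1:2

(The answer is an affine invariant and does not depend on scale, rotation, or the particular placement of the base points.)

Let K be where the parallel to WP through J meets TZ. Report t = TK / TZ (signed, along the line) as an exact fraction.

t = 4

Assign T = (0, 0), J = (1, 0), X = (0, 1), E = (1, -3) — the answer is frame-independent, so this choice is without loss of generality.
1. W is the midpoint of EX ⇒ W = (1/2, -1)
2. P lies on line XE with XP:PE = 2:1 ⇒ P = (2/3, -5/3)
3. Z lies on line XE with XZ:ZE = 1:2 ⇒ Z = (1/3, -1/3)
through J parallel to WP: direction (1/6, -2/3); meets TZ at K = (4/3, -4/3)
K = T + t·(Z−T) with t = 4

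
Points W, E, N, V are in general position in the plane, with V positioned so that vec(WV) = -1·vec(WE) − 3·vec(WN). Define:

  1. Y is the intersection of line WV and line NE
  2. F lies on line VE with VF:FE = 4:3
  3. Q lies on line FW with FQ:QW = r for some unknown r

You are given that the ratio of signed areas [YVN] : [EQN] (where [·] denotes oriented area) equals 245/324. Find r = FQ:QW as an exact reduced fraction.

r = 3/4

Choose coordinates W = (0, 0), E = (1, 0), N = (0, 1), V = (-1, -3).
1. Y is the intersection of line WV and line NE ⇒ Y = (1/4, 3/4)
2. F lies on line VE with VF:FE = 4:3 ⇒ F = (1/7, -9/7)
3. With FQ:QW = r, write λ = r/(r+1) so Q = F + λ·(W−F); Q is affine-linear in λ
Every point depending on Q is an affine combination of Q and λ-independent points, so each such coordinate is linear in λ; the λ² term in each signed area is a multiple of (W−F)×(W−F) = 0, so 2·[YVN] and 2·[EQN] are each linear in λ. Evaluating at λ=0 and λ=1:
  2·[YVN] = -5/4,   2·[EQN] = 8/7·λ − 15/7
So [YVN]:[EQN] = (-5/4) / (8/7·λ − 15/7). Setting this equal to 245/324:
  -5/4 = 245/324·(8/7·λ − 15/7)  ⇒  λ = 3/7
Then r = λ/(1−λ) = (3/7)/(4/7) = 3/4. Check: with r = 3/4, Q = (4/49, -36/49) and [YVN]:[EQN] = 245/324 as required.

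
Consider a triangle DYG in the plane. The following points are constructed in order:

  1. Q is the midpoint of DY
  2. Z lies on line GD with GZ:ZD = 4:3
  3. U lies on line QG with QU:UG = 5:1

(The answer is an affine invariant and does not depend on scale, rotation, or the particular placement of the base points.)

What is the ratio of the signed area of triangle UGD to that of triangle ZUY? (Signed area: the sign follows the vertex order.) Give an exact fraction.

Work in coordinates with D = (0, 0), Y = (1, 0), G = (0, 1).
1. Q is the midpoint of DY ⇒ Q = (1/2, 0)
2. Z lies on line GD with GZ:ZD = 4:3 ⇒ Z = (0, 3/7)
3. U lies on line QG with QU:UG = 5:1 ⇒ U = (1/12, 5/6)
2·[UGD] = 1/12, 2·[ZUY] = -37/84
[UGD]:[ZUY] = 1/12:-37/84 = -7/37

[UGD]:[ZUY] = -7/37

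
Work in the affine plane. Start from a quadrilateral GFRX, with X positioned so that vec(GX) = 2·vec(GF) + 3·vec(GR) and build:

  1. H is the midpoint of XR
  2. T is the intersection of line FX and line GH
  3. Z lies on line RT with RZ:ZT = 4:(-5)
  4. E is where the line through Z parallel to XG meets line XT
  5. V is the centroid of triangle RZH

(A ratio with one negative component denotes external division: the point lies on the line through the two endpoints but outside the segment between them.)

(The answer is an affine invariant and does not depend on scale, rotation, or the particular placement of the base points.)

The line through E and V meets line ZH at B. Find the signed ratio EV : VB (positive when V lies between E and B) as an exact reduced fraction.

EV:VB = -17/2

Choose coordinates G = (0, 0), F = (1, 0), R = (0, 1), X = (2, 3).
1. H is the midpoint of XR ⇒ H = (1, 2)
2. T is the intersection of line FX and line GH ⇒ T = (3, 6)
3. Z lies on line RT with RZ:ZT = 4:(-5) ⇒ Z = (-12, -19)
4. E is where the line through Z parallel to XG meets line XT ⇒ E = (4/3, 1)
5. V is the centroid of triangle RZH ⇒ V = (-11/3, -16/3)
line EV meets ZH at B = (-157/51, -78/17)
V = E + t·(B−E) with t = 17/15, so EV:VB = 17/15:-2/15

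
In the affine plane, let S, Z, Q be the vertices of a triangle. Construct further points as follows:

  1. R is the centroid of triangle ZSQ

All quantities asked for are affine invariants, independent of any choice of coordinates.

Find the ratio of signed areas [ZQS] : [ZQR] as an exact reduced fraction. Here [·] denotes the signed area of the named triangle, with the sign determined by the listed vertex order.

[ZQS]:[ZQR] = 3

Work in coordinates with S = (0, 0), Z = (1, 0), Q = (0, 1).
1. R is the centroid of triangle ZSQ ⇒ R = (1/3, 1/3)
2·[ZQS] = 1, 2·[ZQR] = 1/3
[ZQS]:[ZQR] = 1:1/3 = 3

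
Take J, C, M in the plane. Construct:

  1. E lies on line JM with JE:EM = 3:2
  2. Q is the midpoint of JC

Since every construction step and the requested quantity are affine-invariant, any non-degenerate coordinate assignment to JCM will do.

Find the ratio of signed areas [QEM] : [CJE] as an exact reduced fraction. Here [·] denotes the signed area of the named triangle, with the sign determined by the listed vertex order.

[QEM]:[CJE] = 1/3

Work in coordinates with J = (0, 0), C = (1, 0), M = (0, 1).
1. E lies on line JM with JE:EM = 3:2 ⇒ E = (0, 3/5)
2. Q is the midpoint of JC ⇒ Q = (1/2, 0)
2·[QEM] = -1/5, 2·[CJE] = -3/5
[QEM]:[CJE] = -1/5:-3/5 = 1/3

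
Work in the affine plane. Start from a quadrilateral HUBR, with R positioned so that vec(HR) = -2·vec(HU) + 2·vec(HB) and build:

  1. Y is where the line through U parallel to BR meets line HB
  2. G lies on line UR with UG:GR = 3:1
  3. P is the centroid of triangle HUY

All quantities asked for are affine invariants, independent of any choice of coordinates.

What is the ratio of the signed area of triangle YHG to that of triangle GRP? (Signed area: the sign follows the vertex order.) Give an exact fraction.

[YHG]:[GRP] = -3

Set H = (0, 0), U = (1, 0), B = (0, 1), R = (-2, 2); any affine frame gives the same invariant.
1. Y is where the line through U parallel to BR meets line HB ⇒ Y = (0, 1/2)
2. G lies on line UR with UG:GR = 3:1 ⇒ G = (-5/4, 3/2)
3. P is the centroid of triangle HUY ⇒ P = (1/3, 1/6)
2·[YHG] = -5/8, 2·[GRP] = 5/24
[YHG]:[GRP] = -5/8:5/24 = -3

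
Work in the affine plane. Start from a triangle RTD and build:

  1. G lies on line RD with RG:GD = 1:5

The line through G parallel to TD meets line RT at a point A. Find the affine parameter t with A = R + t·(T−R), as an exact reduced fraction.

t = 1/6

Choose coordinates R = (0, 0), T = (1, 0), D = (0, 1).
1. G lies on line RD with RG:GD = 1:5 ⇒ G = (0, 1/6)
through G parallel to TD: direction (-1, 1); meets RT at A = (1/6, 0)
A = R + t·(T−R) with t = 1/6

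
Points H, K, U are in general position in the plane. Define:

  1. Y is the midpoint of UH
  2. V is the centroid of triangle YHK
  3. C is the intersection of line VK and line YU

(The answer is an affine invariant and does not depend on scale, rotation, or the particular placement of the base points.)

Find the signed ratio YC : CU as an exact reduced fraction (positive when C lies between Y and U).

YC:CU = -1/3

Choose coordinates H = (0, 0), K = (1, 0), U = (0, 1).
1. Y is the midpoint of UH ⇒ Y = (0, 1/2)
2. V is the centroid of triangle YHK ⇒ V = (1/3, 1/6)
3. C is the intersection of line VK and line YU ⇒ C = (0, 1/4)
C = Y + t·(U−Y) with t = -1/2, so YC:CU = t:(1−t) = -1/2:3/2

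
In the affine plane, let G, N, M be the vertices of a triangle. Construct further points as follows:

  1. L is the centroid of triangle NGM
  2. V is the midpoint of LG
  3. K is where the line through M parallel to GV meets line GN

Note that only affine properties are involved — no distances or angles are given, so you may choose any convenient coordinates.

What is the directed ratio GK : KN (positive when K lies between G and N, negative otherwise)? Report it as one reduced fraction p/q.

Choose coordinates G = (0, 0), N = (1, 0), M = (0, 1).
1. L is the centroid of triangle NGM ⇒ L = (1/3, 1/3)
2. V is the midpoint of LG ⇒ V = (1/6, 1/6)
3. K is where the line through M parallel to GV meets line GN ⇒ K = (-1, 0)
K = G + t·(N−G) with t = -1, so GK:KN = t:(1−t) = -1:2

GK:KN = -1/2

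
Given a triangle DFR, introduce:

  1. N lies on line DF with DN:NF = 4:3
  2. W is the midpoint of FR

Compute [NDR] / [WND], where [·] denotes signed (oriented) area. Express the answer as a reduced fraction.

Choose coordinates D = (0, 0), F = (1, 0), R = (0, 1).
1. N lies on line DF with DN:NF = 4:3 ⇒ N = (4/7, 0)
2. W is the midpoint of FR ⇒ W = (1/2, 1/2)
2·[NDR] = -4/7, 2·[WND] = -2/7
[NDR]:[WND] = -4/7:-2/7 = 2

[NDR]:[WND] = 2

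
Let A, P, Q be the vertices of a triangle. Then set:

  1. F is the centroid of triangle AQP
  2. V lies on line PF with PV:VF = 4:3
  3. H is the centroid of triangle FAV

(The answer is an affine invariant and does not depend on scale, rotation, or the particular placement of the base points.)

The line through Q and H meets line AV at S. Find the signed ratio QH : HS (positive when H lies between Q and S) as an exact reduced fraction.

Set A = (0, 0), P = (1, 0), Q = (0, 1); any affine frame gives the same invariant.
1. F is the centroid of triangle AQP ⇒ F = (1/3, 1/3)
2. V lies on line PF with PV:VF = 4:3 ⇒ V = (13/21, 4/21)
3. H is the centroid of triangle FAV ⇒ H = (20/63, 11/63)
line QH meets AV at S = (65/189, 20/189)
H = Q + t·(S−Q) with t = 12/13, so QH:HS = 12/13:1/13

QH:HS = 12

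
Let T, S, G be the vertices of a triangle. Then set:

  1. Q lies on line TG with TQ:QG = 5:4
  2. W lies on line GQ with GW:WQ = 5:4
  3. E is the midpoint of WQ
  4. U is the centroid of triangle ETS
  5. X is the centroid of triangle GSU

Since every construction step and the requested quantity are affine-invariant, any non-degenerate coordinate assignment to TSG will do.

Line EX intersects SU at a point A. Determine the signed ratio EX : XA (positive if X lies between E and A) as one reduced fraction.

Work in coordinates with T = (0, 0), S = (1, 0), G = (0, 1).
1. Q lies on line TG with TQ:QG = 5:4 ⇒ Q = (0, 5/9)
2. W lies on line GQ with GW:WQ = 5:4 ⇒ W = (0, 61/81)
3. E is the midpoint of WQ ⇒ E = (0, 53/81)
4. U is the centroid of triangle ETS ⇒ U = (1/3, 53/243)
5. X is the centroid of triangle GSU ⇒ X = (4/9, 296/729)
line EX meets SU at A = (106/75, -1643/12150)
X = E + t·(A−E) with t = 50/159, so EX:XA = 50/159:109/159

EX:XA = 50/109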